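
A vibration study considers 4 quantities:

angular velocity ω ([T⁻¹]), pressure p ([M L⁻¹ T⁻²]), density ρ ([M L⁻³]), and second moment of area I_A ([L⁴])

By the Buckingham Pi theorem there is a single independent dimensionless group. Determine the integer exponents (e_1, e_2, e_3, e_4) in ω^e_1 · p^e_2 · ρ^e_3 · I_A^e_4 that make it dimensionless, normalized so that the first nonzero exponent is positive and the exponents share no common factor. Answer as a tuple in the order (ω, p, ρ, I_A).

M: e_1·(0) + e_2·(1) + e_3·(1) + e_4·(0) = 0
L: e_1·(0) + e_2·(-1) + e_3·(-3) + e_4·(4) = 0
T: e_1·(-1) + e_2·(-2) + e_3·(0) + e_4·(0) = 0
Solving this homogeneous linear system for the smallest-integer solution (first nonzero entry positive) gives (4, -2, 2, 1).

(4, -2, 2, 1)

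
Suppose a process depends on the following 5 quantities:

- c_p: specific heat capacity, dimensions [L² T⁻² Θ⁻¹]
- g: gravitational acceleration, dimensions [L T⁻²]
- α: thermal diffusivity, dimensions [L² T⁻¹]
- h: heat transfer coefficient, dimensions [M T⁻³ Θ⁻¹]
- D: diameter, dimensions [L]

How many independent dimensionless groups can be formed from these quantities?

There are 5 variables and 4 base dimensions (M, L, T, Θ).
The dimension matrix has rank 4.
Independent dimensionless groups: 5 − 4 = 1.

1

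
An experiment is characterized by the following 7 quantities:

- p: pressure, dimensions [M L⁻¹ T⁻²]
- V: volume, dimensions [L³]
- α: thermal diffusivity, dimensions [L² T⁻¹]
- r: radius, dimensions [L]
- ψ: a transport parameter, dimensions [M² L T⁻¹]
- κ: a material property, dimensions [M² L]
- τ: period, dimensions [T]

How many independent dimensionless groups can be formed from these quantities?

There are 7 variables and 3 base dimensions (M, L, T).
The dimension matrix has rank 3.
Independent dimensionless groups: 7 − 3 = 4.

4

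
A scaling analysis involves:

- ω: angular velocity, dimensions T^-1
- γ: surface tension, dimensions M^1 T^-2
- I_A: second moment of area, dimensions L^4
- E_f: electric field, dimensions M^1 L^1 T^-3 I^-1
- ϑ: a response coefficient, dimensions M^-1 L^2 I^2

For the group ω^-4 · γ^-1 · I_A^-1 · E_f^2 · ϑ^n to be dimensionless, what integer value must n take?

Balance the M exponent: (-1)·n from ϑ, plus −4·(0) − (1) − (0) + 2·(1) = 1 from the rest, must sum to zero.
−n + 1 = 0, so n = 1.

1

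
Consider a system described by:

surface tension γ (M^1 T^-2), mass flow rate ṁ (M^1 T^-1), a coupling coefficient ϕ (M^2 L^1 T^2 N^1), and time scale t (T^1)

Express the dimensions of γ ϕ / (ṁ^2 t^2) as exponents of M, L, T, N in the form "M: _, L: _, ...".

Collect each base-dimension exponent across the product:
  M: (1) − 2·(1) + (2) − 2·(0) = 1
  L: (0) − 2·(0) + (1) − 2·(0) = 1
  T: (-2) − 2·(-1) + (2) − 2·(1) = 0
  N: (0) − 2·(0) + (1) − 2·(0) = 1
So the dimensions are [M L N].

M: 1, L: 1, T: 0, N: 1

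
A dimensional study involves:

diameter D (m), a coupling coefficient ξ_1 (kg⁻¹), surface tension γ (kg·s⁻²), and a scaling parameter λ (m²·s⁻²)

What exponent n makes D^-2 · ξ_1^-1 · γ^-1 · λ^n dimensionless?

Balance the L exponent: (2)·n from λ, plus −2·(1) − (0) − (0) = -2 from the rest, must sum to zero.
2n − 2 = 0, so n = 1.

1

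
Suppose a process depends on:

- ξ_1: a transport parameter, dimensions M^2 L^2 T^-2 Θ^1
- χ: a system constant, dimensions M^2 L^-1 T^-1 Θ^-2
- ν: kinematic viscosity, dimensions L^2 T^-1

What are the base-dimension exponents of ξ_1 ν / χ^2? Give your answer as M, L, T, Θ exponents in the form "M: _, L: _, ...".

Collect each base-dimension exponent across the product:
  M: (2) − 2·(2) + (0) = -2
  L: (2) − 2·(-1) + (2) = 6
  T: (-2) − 2·(-1) + (-1) = -1
  Θ: (1) − 2·(-2) + (0) = 5
So the dimensions are [M⁻² L⁶ T⁻¹ Θ⁵].

M: -2, L: 6, T: -1, Θ: 5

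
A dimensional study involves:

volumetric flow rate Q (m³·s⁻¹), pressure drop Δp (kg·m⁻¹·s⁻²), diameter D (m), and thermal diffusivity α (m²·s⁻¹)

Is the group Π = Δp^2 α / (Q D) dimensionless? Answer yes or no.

Sum the exponent of each base dimension across the product:
  M: −[Q]_M + 2·[Δp]_M − [D]_M + [α]_M = −(0) + 2·(1) − (0) + (0) = 2
  L: −[Q]_L + 2·[Δp]_L − [D]_L + [α]_L = −(3) + 2·(-1) − (1) + (2) = -4
  T: −[Q]_T + 2·[Δp]_T − [D]_T + [α]_T = −(-1) + 2·(-2) − (0) + (-1) = -4
Net dimensions [M² L⁻⁴ T⁻⁴] ≠ [1] — not dimensionless.

no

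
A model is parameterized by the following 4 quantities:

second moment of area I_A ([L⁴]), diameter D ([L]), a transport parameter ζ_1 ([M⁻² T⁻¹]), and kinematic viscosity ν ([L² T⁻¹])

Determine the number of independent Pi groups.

1

There are 4 variables and 3 base dimensions (M, L, T).
The dimension matrix has rank 3.
Independent dimensionless groups: 4 − 3 = 1.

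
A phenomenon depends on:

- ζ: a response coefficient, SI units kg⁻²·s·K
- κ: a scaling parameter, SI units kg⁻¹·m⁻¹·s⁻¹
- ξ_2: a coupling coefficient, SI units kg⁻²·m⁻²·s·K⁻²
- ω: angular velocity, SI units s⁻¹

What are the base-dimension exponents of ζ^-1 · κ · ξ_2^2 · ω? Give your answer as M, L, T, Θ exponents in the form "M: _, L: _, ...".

M: -3, L: -5, T: -1, Θ: -5

Collect each base-dimension exponent across the product:
  M: −(-2) + (-1) + 2·(-2) + (0) = -3
  L: −(0) + (-1) + 2·(-2) + (0) = -5
  T: −(1) + (-1) + 2·(1) + (-1) = -1
  Θ: −(1) + (0) + 2·(-2) + (0) = -5
So the dimensions are [M⁻³ L⁻⁵ T⁻¹ Θ⁻⁵].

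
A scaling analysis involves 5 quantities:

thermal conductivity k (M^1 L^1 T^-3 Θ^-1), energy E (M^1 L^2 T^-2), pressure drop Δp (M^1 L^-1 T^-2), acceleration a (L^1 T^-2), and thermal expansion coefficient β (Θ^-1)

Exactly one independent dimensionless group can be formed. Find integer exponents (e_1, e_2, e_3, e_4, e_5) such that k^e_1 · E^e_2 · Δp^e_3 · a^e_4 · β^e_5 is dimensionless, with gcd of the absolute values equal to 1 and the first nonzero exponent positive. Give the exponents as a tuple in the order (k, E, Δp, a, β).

(2, -1, -1, -1, -2)

M: e_1·(1) + e_2·(1) + e_3·(1) + e_4·(0) + e_5·(0) = 0
L: e_1·(1) + e_2·(2) + e_3·(-1) + e_4·(1) + e_5·(0) = 0
T: e_1·(-3) + e_2·(-2) + e_3·(-2) + e_4·(-2) + e_5·(0) = 0
Θ: e_1·(-1) + e_2·(0) + e_3·(0) + e_4·(0) + e_5·(-1) = 0
Solving this homogeneous linear system for the smallest-integer solution (first nonzero entry positive) gives (2, -1, -1, -1, -2).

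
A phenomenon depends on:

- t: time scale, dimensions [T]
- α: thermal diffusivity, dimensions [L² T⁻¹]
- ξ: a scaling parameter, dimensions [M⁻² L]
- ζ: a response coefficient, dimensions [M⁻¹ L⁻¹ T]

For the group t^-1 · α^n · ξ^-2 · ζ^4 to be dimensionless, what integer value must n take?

3

Balance the L exponent: (2)·n from α, plus −(0) − 2·(1) + 4·(-1) = -6 from the rest, must sum to zero.
2n − 6 = 0, so n = 3.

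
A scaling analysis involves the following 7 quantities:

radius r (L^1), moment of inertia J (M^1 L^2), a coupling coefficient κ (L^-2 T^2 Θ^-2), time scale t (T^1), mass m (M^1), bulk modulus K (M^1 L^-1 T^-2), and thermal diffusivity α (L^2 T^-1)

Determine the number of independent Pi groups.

3

There are 7 variables and 4 base dimensions (M, L, T, Θ).
The dimension matrix has rank 4.
Independent dimensionless groups: 7 − 4 = 3.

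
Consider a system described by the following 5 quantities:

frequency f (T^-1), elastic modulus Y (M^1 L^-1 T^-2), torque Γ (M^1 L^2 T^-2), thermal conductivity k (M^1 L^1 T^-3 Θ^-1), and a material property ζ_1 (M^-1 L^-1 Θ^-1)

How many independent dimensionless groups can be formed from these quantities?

1

There are 5 variables and 4 base dimensions (M, L, T, Θ).
The dimension matrix has rank 4.
Independent dimensionless groups: 5 − 4 = 1.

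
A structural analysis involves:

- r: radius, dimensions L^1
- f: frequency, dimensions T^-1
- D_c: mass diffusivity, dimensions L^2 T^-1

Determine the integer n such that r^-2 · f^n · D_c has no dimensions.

Balance the T exponent: (-1)·n from f, plus −2·(0) + (-1) = -1 from the rest, must sum to zero.
−n − 1 = 0, so n = -1.

-1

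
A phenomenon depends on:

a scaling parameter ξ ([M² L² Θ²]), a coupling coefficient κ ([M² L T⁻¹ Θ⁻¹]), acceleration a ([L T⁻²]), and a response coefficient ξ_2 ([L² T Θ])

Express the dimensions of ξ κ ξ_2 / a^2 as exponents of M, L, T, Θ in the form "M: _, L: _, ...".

Collect each base-dimension exponent across the product:
  M: (2) + (2) − 2·(0) + (0) = 4
  L: (2) + (1) − 2·(1) + (2) = 3
  T: (0) + (-1) − 2·(-2) + (1) = 4
  Θ: (2) + (-1) − 2·(0) + (1) = 2
So the dimensions are [M⁴ L³ T⁴ Θ²].

M: 4, L: 3, T: 4, Θ: 2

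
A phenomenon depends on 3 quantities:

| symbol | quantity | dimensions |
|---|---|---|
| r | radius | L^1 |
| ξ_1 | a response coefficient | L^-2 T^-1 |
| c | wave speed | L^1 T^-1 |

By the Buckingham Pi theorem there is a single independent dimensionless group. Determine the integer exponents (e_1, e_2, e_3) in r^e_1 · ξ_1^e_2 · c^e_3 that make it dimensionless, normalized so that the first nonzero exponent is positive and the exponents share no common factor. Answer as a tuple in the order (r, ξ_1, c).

(3, 1, -1)

L: e_1·(1) + e_2·(-2) + e_3·(1) = 0
T: e_1·(0) + e_2·(-1) + e_3·(-1) = 0
Solving this homogeneous linear system for the smallest-integer solution (first nonzero entry positive) gives (3, 1, -1).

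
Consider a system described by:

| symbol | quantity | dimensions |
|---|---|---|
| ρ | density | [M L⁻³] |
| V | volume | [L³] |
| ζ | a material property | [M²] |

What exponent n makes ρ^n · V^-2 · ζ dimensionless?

-2

Balance the M exponent: (1)·n from ρ, plus −2·(0) + (2) = 2 from the rest, must sum to zero.
n + 2 = 0, so n = -2.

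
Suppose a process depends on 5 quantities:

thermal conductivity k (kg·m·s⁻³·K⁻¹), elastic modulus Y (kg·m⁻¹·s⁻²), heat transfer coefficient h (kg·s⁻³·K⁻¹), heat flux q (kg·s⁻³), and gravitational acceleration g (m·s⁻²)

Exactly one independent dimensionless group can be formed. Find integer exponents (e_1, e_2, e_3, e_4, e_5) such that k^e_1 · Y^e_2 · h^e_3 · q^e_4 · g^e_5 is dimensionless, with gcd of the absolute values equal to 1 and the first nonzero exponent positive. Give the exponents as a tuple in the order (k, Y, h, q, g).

(1, 2, -1, -2, 1)

M: e_1·(1) + e_2·(1) + e_3·(1) + e_4·(1) + e_5·(0) = 0
L: e_1·(1) + e_2·(-1) + e_3·(0) + e_4·(0) + e_5·(1) = 0
T: e_1·(-3) + e_2·(-2) + e_3·(-3) + e_4·(-3) + e_5·(-2) = 0
Θ: e_1·(-1) + e_2·(0) + e_3·(-1) + e_4·(0) + e_5·(0) = 0
Solving this homogeneous linear system for the smallest-integer solution (first nonzero entry positive) gives (1, 2, -1, -2, 1).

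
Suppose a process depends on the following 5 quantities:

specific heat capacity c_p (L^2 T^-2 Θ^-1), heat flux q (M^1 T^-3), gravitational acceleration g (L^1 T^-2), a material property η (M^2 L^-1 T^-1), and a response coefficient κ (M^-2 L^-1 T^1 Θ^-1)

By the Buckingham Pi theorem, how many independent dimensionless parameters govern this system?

1

There are 5 variables and 4 base dimensions (M, L, T, Θ).
The dimension matrix has rank 4.
Independent dimensionless groups: 5 − 4 = 1.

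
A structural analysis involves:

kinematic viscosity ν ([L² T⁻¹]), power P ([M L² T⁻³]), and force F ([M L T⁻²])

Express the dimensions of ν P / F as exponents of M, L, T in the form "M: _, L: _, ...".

M: 0, L: 3, T: -2

Collect each base-dimension exponent across the product:
  M: (0) + (1) − (1) = 0
  L: (2) + (2) − (1) = 3
  T: (-1) + (-3) − (-2) = -2
So the dimensions are [L³ T⁻²].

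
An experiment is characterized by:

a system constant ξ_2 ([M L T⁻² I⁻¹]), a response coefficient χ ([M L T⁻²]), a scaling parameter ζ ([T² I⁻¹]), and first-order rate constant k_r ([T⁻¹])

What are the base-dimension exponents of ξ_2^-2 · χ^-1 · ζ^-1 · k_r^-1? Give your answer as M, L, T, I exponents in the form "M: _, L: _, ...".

M: -3, L: -3, T: 5, I: 3

Collect each base-dimension exponent across the product:
  M: −2·(1) − (1) − (0) − (0) = -3
  L: −2·(1) − (1) − (0) − (0) = -3
  T: −2·(-2) − (-2) − (2) − (-1) = 5
  I: −2·(-1) − (0) − (-1) − (0) = 3
So the dimensions are [M⁻³ L⁻³ T⁵ I³].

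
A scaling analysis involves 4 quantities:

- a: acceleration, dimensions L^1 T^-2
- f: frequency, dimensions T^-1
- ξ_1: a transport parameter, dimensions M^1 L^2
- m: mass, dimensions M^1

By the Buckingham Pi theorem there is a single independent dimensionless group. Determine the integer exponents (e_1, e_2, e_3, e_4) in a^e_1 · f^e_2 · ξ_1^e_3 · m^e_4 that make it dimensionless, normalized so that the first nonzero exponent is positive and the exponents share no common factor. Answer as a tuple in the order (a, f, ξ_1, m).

(2, -4, -1, 1)

M: e_1·(0) + e_2·(0) + e_3·(1) + e_4·(1) = 0
L: e_1·(1) + e_2·(0) + e_3·(2) + e_4·(0) = 0
T: e_1·(-2) + e_2·(-1) + e_3·(0) + e_4·(0) = 0
Solving this homogeneous linear system for the smallest-integer solution (first nonzero entry positive) gives (2, -4, -1, 1).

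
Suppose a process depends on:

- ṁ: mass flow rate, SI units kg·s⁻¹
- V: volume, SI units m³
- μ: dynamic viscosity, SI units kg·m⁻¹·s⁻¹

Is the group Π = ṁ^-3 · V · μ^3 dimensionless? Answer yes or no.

yes

Sum the exponent of each base dimension across the product:
  M: −3·[ṁ]_M + [V]_M + 3·[μ]_M = −3·(1) + (0) + 3·(1) = 0
  L: −3·[ṁ]_L + [V]_L + 3·[μ]_L = −3·(0) + (3) + 3·(-1) = 0
  T: −3·[ṁ]_T + [V]_T + 3·[μ]_T = −3·(-1) + (0) + 3·(-1) = 0
  N: −3·[ṁ]_N + [V]_N + 3·[μ]_N = −3·(0) + (0) + 3·(0) = 0
All base exponents vanish — dimensionless.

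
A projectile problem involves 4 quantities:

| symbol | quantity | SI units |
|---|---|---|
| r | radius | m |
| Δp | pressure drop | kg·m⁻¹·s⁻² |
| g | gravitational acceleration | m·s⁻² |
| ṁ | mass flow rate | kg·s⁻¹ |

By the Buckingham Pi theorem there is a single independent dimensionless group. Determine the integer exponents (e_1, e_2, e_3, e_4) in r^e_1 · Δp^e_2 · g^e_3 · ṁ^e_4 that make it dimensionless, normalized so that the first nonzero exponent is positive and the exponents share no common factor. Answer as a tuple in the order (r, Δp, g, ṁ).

M: e_1·(0) + e_2·(1) + e_3·(0) + e_4·(1) = 0
L: e_1·(1) + e_2·(-1) + e_3·(1) + e_4·(0) = 0
T: e_1·(0) + e_2·(-2) + e_3·(-2) + e_4·(-1) = 0
Solving this homogeneous linear system for the smallest-integer solution (first nonzero entry positive) gives (3, 2, -1, -2).

(3, 2, -1, -2)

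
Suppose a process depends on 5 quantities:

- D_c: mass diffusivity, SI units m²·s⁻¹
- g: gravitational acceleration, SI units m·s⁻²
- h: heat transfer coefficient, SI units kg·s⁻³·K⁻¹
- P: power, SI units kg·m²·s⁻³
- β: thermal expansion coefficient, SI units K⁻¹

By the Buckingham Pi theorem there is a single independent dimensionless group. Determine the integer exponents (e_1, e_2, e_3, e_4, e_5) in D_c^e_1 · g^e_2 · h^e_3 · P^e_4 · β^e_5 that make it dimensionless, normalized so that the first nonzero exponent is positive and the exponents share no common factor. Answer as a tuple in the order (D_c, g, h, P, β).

(4, -2, 3, -3, -3)

M: e_1·(0) + e_2·(0) + e_3·(1) + e_4·(1) + e_5·(0) = 0
L: e_1·(2) + e_2·(1) + e_3·(0) + e_4·(2) + e_5·(0) = 0
T: e_1·(-1) + e_2·(-2) + e_3·(-3) + e_4·(-3) + e_5·(0) = 0
Θ: e_1·(0) + e_2·(0) + e_3·(-1) + e_4·(0) + e_5·(-1) = 0
Solving this homogeneous linear system for the smallest-integer solution (first nonzero entry positive) gives (4, -2, 3, -3, -3).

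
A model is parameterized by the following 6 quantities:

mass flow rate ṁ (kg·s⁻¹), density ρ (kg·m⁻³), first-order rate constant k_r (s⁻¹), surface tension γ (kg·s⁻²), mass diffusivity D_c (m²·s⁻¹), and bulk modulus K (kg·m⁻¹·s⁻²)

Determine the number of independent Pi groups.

There are 6 variables and 3 base dimensions (M, L, T).
The dimension matrix has rank 3.
Independent dimensionless groups: 6 − 3 = 3.

3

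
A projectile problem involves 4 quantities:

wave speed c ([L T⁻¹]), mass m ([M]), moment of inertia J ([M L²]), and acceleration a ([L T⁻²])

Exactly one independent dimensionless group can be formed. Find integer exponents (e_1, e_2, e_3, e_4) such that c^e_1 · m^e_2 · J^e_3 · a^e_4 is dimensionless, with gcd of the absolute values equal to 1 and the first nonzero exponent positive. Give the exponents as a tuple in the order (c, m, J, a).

M: e_1·(0) + e_2·(1) + e_3·(1) + e_4·(0) = 0
L: e_1·(1) + e_2·(0) + e_3·(2) + e_4·(1) = 0
T: e_1·(-1) + e_2·(0) + e_3·(0) + e_4·(-2) = 0
Solving this homogeneous linear system for the smallest-integer solution (first nonzero entry positive) gives (4, 1, -1, -2).

(4, 1, -1, -2)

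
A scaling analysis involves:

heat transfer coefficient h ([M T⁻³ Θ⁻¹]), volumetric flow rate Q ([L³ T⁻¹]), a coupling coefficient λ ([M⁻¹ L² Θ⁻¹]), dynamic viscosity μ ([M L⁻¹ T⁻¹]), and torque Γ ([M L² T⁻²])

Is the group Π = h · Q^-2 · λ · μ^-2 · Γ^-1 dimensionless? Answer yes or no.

no

Sum the exponent of each base dimension across the product:
  M: [h]_M − 2·[Q]_M + [λ]_M − 2·[μ]_M − [Γ]_M = (1) − 2·(0) + (-1) − 2·(1) − (1) = -3
  L: [h]_L − 2·[Q]_L + [λ]_L − 2·[μ]_L − [Γ]_L = (0) − 2·(3) + (2) − 2·(-1) − (2) = -4
  T: [h]_T − 2·[Q]_T + [λ]_T − 2·[μ]_T − [Γ]_T = (-3) − 2·(-1) + (0) − 2·(-1) − (-2) = 3
  Θ: [h]_Θ − 2·[Q]_Θ + [λ]_Θ − 2·[μ]_Θ − [Γ]_Θ = (-1) − 2·(0) + (-1) − 2·(0) − (0) = -2
Net dimensions [M⁻³ L⁻⁴ T³ Θ⁻²] ≠ [1] — not dimensionless.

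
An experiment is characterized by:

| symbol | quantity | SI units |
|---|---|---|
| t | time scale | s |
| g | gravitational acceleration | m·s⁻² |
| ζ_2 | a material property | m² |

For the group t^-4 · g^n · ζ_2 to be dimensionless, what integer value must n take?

Balance the L exponent: (1)·n from g, plus −4·(0) + (2) = 2 from the rest, must sum to zero.
n + 2 = 0, so n = -2.

-2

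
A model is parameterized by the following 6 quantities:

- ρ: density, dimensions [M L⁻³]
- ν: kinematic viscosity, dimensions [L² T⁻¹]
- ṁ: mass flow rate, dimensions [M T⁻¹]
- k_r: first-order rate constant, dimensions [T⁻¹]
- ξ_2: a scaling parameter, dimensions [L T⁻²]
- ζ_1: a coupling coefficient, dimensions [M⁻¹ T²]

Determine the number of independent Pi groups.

3

There are 6 variables and 3 base dimensions (M, L, T).
The dimension matrix has rank 3.
Independent dimensionless groups: 6 − 3 = 3.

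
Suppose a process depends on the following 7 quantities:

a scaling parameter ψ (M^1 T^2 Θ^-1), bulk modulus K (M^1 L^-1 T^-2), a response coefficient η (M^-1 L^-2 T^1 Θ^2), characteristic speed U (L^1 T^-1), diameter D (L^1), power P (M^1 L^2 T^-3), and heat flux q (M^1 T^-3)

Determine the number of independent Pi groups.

There are 7 variables and 4 base dimensions (M, L, T, Θ).
The dimension matrix has rank 4.
Independent dimensionless groups: 7 − 4 = 3.

3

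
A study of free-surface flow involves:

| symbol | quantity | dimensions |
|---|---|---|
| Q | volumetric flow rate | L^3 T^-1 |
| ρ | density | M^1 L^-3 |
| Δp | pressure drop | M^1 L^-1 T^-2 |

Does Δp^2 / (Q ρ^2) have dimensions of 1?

Sum the exponent of each base dimension across the product:
  M: −[Q]_M − 2·[ρ]_M + 2·[Δp]_M = −(0) − 2·(1) + 2·(1) = 0
  L: −[Q]_L − 2·[ρ]_L + 2·[Δp]_L = −(3) − 2·(-3) + 2·(-1) = 1
  T: −[Q]_T − 2·[ρ]_T + 2·[Δp]_T = −(-1) − 2·(0) + 2·(-2) = -3
Net dimensions [L T⁻³] ≠ [1] — not dimensionless.

no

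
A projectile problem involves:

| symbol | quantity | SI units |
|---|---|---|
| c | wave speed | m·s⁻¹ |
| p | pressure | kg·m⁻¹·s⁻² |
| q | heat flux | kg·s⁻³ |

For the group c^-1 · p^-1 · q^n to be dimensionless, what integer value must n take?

Balance the M exponent: (1)·n from q, plus −(0) − (1) = -1 from the rest, must sum to zero.
n − 1 = 0, so n = 1.

1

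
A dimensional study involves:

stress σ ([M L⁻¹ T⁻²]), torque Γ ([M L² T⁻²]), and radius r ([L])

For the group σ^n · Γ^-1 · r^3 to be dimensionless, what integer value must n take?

1

Balance the M exponent: (1)·n from σ, plus −(1) + 3·(0) = -1 from the rest, must sum to zero.
n − 1 = 0, so n = 1.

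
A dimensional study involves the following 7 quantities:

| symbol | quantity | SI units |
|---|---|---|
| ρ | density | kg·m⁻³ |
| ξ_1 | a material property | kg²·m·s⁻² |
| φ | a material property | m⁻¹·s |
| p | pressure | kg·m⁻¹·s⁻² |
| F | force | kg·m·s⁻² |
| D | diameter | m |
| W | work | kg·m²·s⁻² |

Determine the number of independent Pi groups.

There are 7 variables and 3 base dimensions (M, L, T).
The dimension matrix has rank 3.
Independent dimensionless groups: 7 − 3 = 4.

4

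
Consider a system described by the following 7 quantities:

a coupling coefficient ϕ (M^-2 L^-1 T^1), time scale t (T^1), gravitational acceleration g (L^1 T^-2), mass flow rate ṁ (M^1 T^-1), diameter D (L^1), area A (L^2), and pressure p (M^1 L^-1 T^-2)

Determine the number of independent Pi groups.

4

There are 7 variables and 3 base dimensions (M, L, T).
The dimension matrix has rank 3.
Independent dimensionless groups: 7 − 3 = 4.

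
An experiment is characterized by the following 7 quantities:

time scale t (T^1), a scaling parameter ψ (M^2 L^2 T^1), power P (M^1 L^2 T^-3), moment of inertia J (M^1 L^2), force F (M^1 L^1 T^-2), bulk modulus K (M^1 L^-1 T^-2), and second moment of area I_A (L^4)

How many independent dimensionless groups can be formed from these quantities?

There are 7 variables and 3 base dimensions (M, L, T).
The dimension matrix has rank 3.
Independent dimensionless groups: 7 − 3 = 4.

4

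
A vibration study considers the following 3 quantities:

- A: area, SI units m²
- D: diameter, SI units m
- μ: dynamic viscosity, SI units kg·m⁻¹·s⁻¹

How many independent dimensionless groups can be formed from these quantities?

1

There are 3 variables and 3 base dimensions (M, L, T).
The dimension matrix has rank 2 (less than 3: the dimension vectors are linearly dependent).
Independent dimensionless groups: 3 − 2 = 1.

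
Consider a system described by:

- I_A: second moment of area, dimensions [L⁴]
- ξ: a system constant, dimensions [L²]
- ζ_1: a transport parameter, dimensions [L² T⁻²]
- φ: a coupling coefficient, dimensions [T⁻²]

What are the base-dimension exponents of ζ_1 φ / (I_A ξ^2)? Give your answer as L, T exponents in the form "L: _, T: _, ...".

L: -6, T: -4

Collect each base-dimension exponent across the product:
  L: −(4) − 2·(2) + (2) + (0) = -6
  T: −(0) − 2·(0) + (-2) + (-2) = -4
So the dimensions are [L⁻⁶ T⁻⁴].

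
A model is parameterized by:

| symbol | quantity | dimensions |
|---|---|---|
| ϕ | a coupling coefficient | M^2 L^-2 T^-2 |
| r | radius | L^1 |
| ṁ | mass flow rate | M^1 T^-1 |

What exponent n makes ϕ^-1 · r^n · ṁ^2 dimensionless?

Balance the L exponent: (1)·n from r, plus −(-2) + 2·(0) = 2 from the rest, must sum to zero.
n + 2 = 0, so n = -2.

-2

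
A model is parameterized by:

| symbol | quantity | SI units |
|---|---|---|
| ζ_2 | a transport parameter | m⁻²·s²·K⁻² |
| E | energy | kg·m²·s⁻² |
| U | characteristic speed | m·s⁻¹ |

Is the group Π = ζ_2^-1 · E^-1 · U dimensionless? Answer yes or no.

Sum the exponent of each base dimension across the product:
  M: −[ζ_2]_M − [E]_M + [U]_M = −(0) − (1) + (0) = -1
  L: −[ζ_2]_L − [E]_L + [U]_L = −(-2) − (2) + (1) = 1
  T: −[ζ_2]_T − [E]_T + [U]_T = −(2) − (-2) + (-1) = -1
  Θ: −[ζ_2]_Θ − [E]_Θ + [U]_Θ = −(-2) − (0) + (0) = 2
Net dimensions [M⁻¹ L T⁻¹ Θ²] ≠ [1] — not dimensionless.

no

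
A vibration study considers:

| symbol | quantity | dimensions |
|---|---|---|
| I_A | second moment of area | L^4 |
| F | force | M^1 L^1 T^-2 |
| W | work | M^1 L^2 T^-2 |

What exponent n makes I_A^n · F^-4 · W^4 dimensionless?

Balance the L exponent: (4)·n from I_A, plus −4·(1) + 4·(2) = 4 from the rest, must sum to zero.
4n + 4 = 0, so n = -1.

-1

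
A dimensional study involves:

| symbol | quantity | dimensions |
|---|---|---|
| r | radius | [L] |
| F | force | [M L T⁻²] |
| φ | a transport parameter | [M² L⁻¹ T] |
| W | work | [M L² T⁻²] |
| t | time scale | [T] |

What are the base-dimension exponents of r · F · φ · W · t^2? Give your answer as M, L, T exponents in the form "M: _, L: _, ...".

M: 4, L: 3, T: -1

Collect each base-dimension exponent across the product:
  M: (0) + (1) + (2) + (1) + 2·(0) = 4
  L: (1) + (1) + (-1) + (2) + 2·(0) = 3
  T: (0) + (-2) + (1) + (-2) + 2·(1) = -1
So the dimensions are [M⁴ L³ T⁻¹].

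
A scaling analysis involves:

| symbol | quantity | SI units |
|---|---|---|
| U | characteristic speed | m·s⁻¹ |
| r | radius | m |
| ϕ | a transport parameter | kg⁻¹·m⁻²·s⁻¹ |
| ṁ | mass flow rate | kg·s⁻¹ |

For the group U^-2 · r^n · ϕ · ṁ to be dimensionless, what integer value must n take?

4

Balance the L exponent: (1)·n from r, plus −2·(1) + (-2) + (0) = -4 from the rest, must sum to zero.
n − 4 = 0, so n = 4.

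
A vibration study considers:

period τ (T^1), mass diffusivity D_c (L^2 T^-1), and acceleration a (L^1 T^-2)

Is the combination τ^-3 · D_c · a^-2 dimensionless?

yes

Sum the exponent of each base dimension across the product:
  L: −3·[τ]_L + [D_c]_L − 2·[a]_L = −3·(0) + (2) − 2·(1) = 0
  T: −3·[τ]_T + [D_c]_T − 2·[a]_T = −3·(1) + (-1) − 2·(-2) = 0
All base exponents vanish — dimensionless.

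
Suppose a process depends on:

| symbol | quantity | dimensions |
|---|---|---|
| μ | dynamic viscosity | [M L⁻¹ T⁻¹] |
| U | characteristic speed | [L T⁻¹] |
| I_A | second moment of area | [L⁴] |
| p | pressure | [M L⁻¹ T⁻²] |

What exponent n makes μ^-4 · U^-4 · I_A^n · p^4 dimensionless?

Balance the L exponent: (4)·n from I_A, plus −4·(-1) − 4·(1) + 4·(-1) = -4 from the rest, must sum to zero.
4n − 4 = 0, so n = 1.

1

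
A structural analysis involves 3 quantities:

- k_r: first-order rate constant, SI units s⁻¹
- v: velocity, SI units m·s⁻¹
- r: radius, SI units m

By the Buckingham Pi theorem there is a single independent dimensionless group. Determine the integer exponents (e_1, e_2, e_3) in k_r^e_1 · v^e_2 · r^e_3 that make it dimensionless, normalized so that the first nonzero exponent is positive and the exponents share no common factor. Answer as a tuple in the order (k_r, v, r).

L: e_1·(0) + e_2·(1) + e_3·(1) = 0
T: e_1·(-1) + e_2·(-1) + e_3·(0) = 0
Solving this homogeneous linear system for the smallest-integer solution (first nonzero entry positive) gives (1, -1, 1).

(1, -1, 1)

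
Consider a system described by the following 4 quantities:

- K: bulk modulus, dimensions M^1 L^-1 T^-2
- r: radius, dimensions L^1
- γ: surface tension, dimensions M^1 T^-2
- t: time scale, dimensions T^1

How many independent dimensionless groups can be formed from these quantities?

There are 4 variables and 3 base dimensions (M, L, T).
The dimension matrix has rank 3.
Independent dimensionless groups: 4 − 3 = 1.

1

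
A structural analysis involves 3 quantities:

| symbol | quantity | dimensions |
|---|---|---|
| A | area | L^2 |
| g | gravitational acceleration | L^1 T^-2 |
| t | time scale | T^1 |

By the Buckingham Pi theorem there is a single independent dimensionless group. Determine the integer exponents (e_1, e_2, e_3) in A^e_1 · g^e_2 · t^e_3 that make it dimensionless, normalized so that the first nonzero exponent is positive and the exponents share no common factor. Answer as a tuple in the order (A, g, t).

L: e_1·(2) + e_2·(1) + e_3·(0) = 0
T: e_1·(0) + e_2·(-2) + e_3·(1) = 0
Solving this homogeneous linear system for the smallest-integer solution (first nonzero entry positive) gives (1, -2, -4).

(1, -2, -4)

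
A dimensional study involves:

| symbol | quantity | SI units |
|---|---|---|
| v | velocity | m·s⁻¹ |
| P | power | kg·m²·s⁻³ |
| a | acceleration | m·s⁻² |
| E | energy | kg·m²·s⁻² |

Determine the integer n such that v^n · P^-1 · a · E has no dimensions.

Balance the L exponent: (1)·n from v, plus −(2) + (1) + (2) = 1 from the rest, must sum to zero.
n + 1 = 0, so n = -1.

-1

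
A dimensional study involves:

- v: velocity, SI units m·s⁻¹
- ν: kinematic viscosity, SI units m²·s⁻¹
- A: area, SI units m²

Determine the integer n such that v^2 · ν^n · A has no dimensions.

-2

Balance the L exponent: (2)·n from ν, plus 2·(1) + (2) = 4 from the rest, must sum to zero.
2n + 4 = 0, so n = -2.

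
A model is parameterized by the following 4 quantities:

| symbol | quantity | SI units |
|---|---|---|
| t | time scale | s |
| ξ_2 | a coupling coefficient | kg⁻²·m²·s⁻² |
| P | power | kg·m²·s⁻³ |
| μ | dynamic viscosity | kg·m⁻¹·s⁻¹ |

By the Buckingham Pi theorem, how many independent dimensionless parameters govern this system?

There are 4 variables and 3 base dimensions (M, L, T).
The dimension matrix has rank 3.
Independent dimensionless groups: 4 − 3 = 1.

1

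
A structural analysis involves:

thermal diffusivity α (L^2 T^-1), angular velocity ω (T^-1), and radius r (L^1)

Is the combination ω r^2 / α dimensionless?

Sum the exponent of each base dimension across the product:
  M: −[α]_M + [ω]_M + 2·[r]_M = −(0) + (0) + 2·(0) = 0
  L: −[α]_L + [ω]_L + 2·[r]_L = −(2) + (0) + 2·(1) = 0
  T: −[α]_T + [ω]_T + 2·[r]_T = −(-1) + (-1) + 2·(0) = 0
All base exponents vanish — dimensionless.

yes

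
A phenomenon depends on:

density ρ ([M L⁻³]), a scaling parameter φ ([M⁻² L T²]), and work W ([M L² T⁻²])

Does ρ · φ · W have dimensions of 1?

Sum the exponent of each base dimension across the product:
  M: [ρ]_M + [φ]_M + [W]_M = (1) + (-2) + (1) = 0
  L: [ρ]_L + [φ]_L + [W]_L = (-3) + (1) + (2) = 0
  T: [ρ]_T + [φ]_T + [W]_T = (0) + (2) + (-2) = 0
All base exponents vanish — dimensionless.

yes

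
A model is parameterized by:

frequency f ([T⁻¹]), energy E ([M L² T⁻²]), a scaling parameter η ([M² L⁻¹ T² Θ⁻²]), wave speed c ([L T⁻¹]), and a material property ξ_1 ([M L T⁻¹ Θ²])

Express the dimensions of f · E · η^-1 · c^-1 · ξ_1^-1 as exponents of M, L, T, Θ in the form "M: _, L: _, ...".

M: -2, L: 1, T: -3, Θ: 0

Collect each base-dimension exponent across the product:
  M: (0) + (1) − (2) − (0) − (1) = -2
  L: (0) + (2) − (-1) − (1) − (1) = 1
  T: (-1) + (-2) − (2) − (-1) − (-1) = -3
  Θ: (0) + (0) − (-2) − (0) − (2) = 0
So the dimensions are [M⁻² L T⁻³].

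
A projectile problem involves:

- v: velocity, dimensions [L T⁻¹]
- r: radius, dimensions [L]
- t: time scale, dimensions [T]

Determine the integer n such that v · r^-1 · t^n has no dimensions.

Balance the T exponent: (1)·n from t, plus (-1) − (0) = -1 from the rest, must sum to zero.
n − 1 = 0, so n = 1.

1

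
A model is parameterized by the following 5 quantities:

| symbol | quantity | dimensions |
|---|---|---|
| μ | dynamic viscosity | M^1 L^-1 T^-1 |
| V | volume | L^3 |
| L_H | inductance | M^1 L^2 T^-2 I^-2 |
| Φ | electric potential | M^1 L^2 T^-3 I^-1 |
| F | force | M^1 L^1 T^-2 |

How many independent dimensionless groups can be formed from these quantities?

There are 5 variables and 4 base dimensions (M, L, T, I).
The dimension matrix has rank 4.
Independent dimensionless groups: 5 − 4 = 1.

1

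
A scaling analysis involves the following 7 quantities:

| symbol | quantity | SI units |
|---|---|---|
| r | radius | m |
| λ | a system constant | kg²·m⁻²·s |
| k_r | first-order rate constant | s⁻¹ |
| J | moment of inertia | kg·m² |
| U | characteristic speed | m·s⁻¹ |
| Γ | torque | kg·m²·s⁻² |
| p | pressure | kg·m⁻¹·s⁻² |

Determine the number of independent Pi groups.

4

There are 7 variables and 3 base dimensions (M, L, T).
The dimension matrix has rank 3.
Independent dimensionless groups: 7 − 3 = 4.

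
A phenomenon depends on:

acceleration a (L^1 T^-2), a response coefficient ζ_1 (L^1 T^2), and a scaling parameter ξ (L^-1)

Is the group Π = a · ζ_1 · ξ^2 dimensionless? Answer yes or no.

Sum the exponent of each base dimension across the product:
  L: [a]_L + [ζ_1]_L + 2·[ξ]_L = (1) + (1) + 2·(-1) = 0
  T: [a]_T + [ζ_1]_T + 2·[ξ]_T = (-2) + (2) + 2·(0) = 0
All base exponents vanish — dimensionless.

yes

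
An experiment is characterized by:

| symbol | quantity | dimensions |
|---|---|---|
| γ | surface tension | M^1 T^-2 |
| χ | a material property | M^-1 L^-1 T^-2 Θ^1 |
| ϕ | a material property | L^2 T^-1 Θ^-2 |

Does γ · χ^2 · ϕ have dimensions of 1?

no

Sum the exponent of each base dimension across the product:
  M: [γ]_M + 2·[χ]_M + [ϕ]_M = (1) + 2·(-1) + (0) = -1
  L: [γ]_L + 2·[χ]_L + [ϕ]_L = (0) + 2·(-1) + (2) = 0
  T: [γ]_T + 2·[χ]_T + [ϕ]_T = (-2) + 2·(-2) + (-1) = -7
  Θ: [γ]_Θ + 2·[χ]_Θ + [ϕ]_Θ = (0) + 2·(1) + (-2) = 0
Net dimensions [M⁻¹ T⁻⁷] ≠ [1] — not dimensionless.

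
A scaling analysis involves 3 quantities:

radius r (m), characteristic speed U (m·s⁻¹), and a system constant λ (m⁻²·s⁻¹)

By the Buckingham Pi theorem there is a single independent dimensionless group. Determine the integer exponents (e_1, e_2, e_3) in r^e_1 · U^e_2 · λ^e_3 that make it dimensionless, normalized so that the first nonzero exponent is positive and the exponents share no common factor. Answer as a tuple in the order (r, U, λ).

L: e_1·(1) + e_2·(1) + e_3·(-2) = 0
T: e_1·(0) + e_2·(-1) + e_3·(-1) = 0
Solving this homogeneous linear system for the smallest-integer solution (first nonzero entry positive) gives (3, -1, 1).

(3, -1, 1)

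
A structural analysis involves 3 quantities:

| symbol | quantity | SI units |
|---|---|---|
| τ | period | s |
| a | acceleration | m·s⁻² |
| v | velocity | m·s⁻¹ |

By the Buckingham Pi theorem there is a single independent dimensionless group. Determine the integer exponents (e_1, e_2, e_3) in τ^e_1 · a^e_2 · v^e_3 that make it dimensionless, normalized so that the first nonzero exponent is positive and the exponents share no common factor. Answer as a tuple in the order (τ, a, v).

(1, 1, -1)

L: e_1·(0) + e_2·(1) + e_3·(1) = 0
T: e_1·(1) + e_2·(-2) + e_3·(-1) = 0
Solving this homogeneous linear system for the smallest-integer solution (first nonzero entry positive) gives (1, 1, -1).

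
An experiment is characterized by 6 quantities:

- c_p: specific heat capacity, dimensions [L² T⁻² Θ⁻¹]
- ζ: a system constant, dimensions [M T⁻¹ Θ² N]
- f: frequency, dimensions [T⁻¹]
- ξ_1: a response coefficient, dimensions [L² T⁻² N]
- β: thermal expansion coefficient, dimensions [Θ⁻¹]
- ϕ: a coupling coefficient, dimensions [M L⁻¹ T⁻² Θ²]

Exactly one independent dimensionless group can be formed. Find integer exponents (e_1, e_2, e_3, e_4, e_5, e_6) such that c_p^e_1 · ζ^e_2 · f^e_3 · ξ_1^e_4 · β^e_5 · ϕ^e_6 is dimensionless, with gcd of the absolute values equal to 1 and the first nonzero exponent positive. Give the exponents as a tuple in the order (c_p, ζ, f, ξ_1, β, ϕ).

M: e_1·(0) + e_2·(1) + e_3·(0) + e_4·(0) + e_5·(0) + e_6·(1) = 0
L: e_1·(2) + e_2·(0) + e_3·(0) + e_4·(2) + e_5·(0) + e_6·(-1) = 0
T: e_1·(-2) + e_2·(-1) + e_3·(-1) + e_4·(-2) + e_5·(0) + e_6·(-2) = 0
Θ: e_1·(-1) + e_2·(2) + e_3·(0) + e_4·(0) + e_5·(-1) + e_6·(2) = 0
N: e_1·(0) + e_2·(1) + e_3·(0) + e_4·(1) + e_5·(0) + e_6·(0) = 0
Solving this homogeneous linear system for the smallest-integer solution (first nonzero entry positive) gives (1, 2, 4, -2, -1, -2).

(1, 2, 4, -2, -1, -2)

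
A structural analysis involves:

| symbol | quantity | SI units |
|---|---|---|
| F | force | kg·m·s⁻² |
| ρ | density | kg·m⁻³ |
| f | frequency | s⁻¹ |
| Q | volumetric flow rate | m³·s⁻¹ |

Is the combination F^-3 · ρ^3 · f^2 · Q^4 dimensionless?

yes

Sum the exponent of each base dimension across the product:
  M: −3·[F]_M + 3·[ρ]_M + 2·[f]_M + 4·[Q]_M = −3·(1) + 3·(1) + 2·(0) + 4·(0) = 0
  L: −3·[F]_L + 3·[ρ]_L + 2·[f]_L + 4·[Q]_L = −3·(1) + 3·(-3) + 2·(0) + 4·(3) = 0
  T: −3·[F]_T + 3·[ρ]_T + 2·[f]_T + 4·[Q]_T = −3·(-2) + 3·(0) + 2·(-1) + 4·(-1) = 0
All base exponents vanish — dimensionless.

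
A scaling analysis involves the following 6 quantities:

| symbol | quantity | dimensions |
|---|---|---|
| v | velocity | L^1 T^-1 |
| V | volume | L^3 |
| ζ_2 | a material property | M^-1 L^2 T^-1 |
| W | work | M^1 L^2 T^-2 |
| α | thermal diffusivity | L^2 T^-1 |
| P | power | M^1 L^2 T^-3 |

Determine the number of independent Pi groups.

There are 6 variables and 3 base dimensions (M, L, T).
The dimension matrix has rank 3.
Independent dimensionless groups: 6 − 3 = 3.

3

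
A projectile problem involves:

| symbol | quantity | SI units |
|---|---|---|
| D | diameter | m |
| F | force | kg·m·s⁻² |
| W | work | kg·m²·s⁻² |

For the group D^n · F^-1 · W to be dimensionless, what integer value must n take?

-1

Balance the L exponent: (1)·n from D, plus −(1) + (2) = 1 from the rest, must sum to zero.
n + 1 = 0, so n = -1.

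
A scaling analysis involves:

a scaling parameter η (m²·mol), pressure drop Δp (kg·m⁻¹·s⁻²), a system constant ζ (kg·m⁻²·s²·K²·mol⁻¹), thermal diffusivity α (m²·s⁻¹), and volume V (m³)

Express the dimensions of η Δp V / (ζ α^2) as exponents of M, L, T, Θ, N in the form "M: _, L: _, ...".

M: 0, L: 2, T: -2, Θ: -2, N: 2

Collect each base-dimension exponent across the product:
  M: (0) + (1) − (1) − 2·(0) + (0) = 0
  L: (2) + (-1) − (-2) − 2·(2) + (3) = 2
  T: (0) + (-2) − (2) − 2·(-1) + (0) = -2
  Θ: (0) + (0) − (2) − 2·(0) + (0) = -2
  N: (1) + (0) − (-1) − 2·(0) + (0) = 2
So the dimensions are [L² T⁻² Θ⁻² N²].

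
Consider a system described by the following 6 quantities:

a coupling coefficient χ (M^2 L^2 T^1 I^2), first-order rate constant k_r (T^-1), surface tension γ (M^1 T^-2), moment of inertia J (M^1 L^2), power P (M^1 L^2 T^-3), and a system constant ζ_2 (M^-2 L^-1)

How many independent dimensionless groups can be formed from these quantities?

2

There are 6 variables and 4 base dimensions (M, L, T, I).
The dimension matrix has rank 4.
Independent dimensionless groups: 6 − 4 = 2.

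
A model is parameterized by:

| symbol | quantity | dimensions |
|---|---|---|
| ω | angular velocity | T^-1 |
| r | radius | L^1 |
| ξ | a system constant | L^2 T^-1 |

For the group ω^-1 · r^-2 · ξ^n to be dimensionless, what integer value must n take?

Balance the L exponent: (2)·n from ξ, plus −(0) − 2·(1) = -2 from the rest, must sum to zero.
2n − 2 = 0, so n = 1.

1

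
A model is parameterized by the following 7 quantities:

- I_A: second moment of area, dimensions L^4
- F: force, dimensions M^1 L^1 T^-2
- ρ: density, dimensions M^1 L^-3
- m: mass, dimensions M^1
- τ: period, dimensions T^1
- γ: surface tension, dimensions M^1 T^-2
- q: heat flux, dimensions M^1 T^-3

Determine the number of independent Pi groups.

There are 7 variables and 3 base dimensions (M, L, T).
The dimension matrix has rank 3.
Independent dimensionless groups: 7 − 3 = 4.

4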